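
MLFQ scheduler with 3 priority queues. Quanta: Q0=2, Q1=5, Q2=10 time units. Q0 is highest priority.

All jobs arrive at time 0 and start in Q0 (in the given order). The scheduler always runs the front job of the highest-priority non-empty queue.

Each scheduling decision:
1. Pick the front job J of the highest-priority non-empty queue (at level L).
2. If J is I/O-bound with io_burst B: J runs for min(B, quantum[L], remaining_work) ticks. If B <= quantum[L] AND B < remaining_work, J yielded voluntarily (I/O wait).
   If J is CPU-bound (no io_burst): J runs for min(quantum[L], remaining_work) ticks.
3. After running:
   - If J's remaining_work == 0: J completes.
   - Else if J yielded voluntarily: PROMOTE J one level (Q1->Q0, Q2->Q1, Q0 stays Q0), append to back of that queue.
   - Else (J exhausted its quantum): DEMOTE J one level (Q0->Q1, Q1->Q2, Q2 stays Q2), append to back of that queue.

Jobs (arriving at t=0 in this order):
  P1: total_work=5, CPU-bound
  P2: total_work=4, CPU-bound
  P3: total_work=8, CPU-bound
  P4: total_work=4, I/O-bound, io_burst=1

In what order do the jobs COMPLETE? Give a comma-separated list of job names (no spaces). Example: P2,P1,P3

t=0-2: P1@Q0 runs 2, rem=3, quantum used, demote→Q1. Q0=[P2,P3,P4] Q1=[P1] Q2=[]
t=2-4: P2@Q0 runs 2, rem=2, quantum used, demote→Q1. Q0=[P3,P4] Q1=[P1,P2] Q2=[]
t=4-6: P3@Q0 runs 2, rem=6, quantum used, demote→Q1. Q0=[P4] Q1=[P1,P2,P3] Q2=[]
t=6-7: P4@Q0 runs 1, rem=3, I/O yield, promote→Q0. Q0=[P4] Q1=[P1,P2,P3] Q2=[]
t=7-8: P4@Q0 runs 1, rem=2, I/O yield, promote→Q0. Q0=[P4] Q1=[P1,P2,P3] Q2=[]
t=8-9: P4@Q0 runs 1, rem=1, I/O yield, promote→Q0. Q0=[P4] Q1=[P1,P2,P3] Q2=[]
t=9-10: P4@Q0 runs 1, rem=0, completes. Q0=[] Q1=[P1,P2,P3] Q2=[]
t=10-13: P1@Q1 runs 3, rem=0, completes. Q0=[] Q1=[P2,P3] Q2=[]
t=13-15: P2@Q1 runs 2, rem=0, completes. Q0=[] Q1=[P3] Q2=[]
t=15-20: P3@Q1 runs 5, rem=1, quantum used, demote→Q2. Q0=[] Q1=[] Q2=[P3]
t=20-21: P3@Q2 runs 1, rem=0, completes. Q0=[] Q1=[] Q2=[]

Answer: P4,P1,P2,P3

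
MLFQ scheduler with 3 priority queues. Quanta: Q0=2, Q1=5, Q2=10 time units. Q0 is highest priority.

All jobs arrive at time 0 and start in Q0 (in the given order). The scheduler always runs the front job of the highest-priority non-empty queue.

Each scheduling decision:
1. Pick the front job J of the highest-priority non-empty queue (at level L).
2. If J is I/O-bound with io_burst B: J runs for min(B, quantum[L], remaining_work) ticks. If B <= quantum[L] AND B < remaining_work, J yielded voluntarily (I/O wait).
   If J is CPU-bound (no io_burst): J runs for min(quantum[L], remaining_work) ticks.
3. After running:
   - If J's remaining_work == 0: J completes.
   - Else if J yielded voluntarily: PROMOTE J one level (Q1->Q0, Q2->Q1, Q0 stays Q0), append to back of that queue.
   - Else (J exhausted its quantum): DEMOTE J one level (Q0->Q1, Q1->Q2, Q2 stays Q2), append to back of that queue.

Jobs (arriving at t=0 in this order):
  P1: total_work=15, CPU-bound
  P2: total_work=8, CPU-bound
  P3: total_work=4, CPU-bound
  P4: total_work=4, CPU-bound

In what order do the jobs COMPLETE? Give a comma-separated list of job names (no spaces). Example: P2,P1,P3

Answer: P3,P4,P1,P2

Derivation:
t=0-2: P1@Q0 runs 2, rem=13, quantum used, demote→Q1. Q0=[P2,P3,P4] Q1=[P1] Q2=[]
t=2-4: P2@Q0 runs 2, rem=6, quantum used, demote→Q1. Q0=[P3,P4] Q1=[P1,P2] Q2=[]
t=4-6: P3@Q0 runs 2, rem=2, quantum used, demote→Q1. Q0=[P4] Q1=[P1,P2,P3] Q2=[]
t=6-8: P4@Q0 runs 2, rem=2, quantum used, demote→Q1. Q0=[] Q1=[P1,P2,P3,P4] Q2=[]
t=8-13: P1@Q1 runs 5, rem=8, quantum used, demote→Q2. Q0=[] Q1=[P2,P3,P4] Q2=[P1]
t=13-18: P2@Q1 runs 5, rem=1, quantum used, demote→Q2. Q0=[] Q1=[P3,P4] Q2=[P1,P2]
t=18-20: P3@Q1 runs 2, rem=0, completes. Q0=[] Q1=[P4] Q2=[P1,P2]
t=20-22: P4@Q1 runs 2, rem=0, completes. Q0=[] Q1=[] Q2=[P1,P2]
t=22-30: P1@Q2 runs 8, rem=0, completes. Q0=[] Q1=[] Q2=[P2]
t=30-31: P2@Q2 runs 1, rem=0, completes. Q0=[] Q1=[] Q2=[]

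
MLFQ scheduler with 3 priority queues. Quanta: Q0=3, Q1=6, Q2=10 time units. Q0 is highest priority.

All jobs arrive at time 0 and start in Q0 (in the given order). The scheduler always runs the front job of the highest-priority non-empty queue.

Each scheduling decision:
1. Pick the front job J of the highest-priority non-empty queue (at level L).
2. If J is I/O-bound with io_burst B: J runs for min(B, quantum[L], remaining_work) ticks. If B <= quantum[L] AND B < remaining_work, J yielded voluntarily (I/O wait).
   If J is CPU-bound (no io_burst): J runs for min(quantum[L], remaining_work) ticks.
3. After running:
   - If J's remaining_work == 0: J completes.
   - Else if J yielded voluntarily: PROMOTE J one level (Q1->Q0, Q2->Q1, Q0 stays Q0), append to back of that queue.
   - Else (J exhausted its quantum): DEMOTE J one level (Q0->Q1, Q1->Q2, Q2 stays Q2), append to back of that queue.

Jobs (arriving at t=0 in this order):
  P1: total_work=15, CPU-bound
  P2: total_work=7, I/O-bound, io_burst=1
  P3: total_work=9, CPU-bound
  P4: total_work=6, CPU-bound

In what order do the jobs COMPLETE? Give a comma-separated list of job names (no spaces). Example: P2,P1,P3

Answer: P2,P3,P4,P1

Derivation:
t=0-3: P1@Q0 runs 3, rem=12, quantum used, demote→Q1. Q0=[P2,P3,P4] Q1=[P1] Q2=[]
t=3-4: P2@Q0 runs 1, rem=6, I/O yield, promote→Q0. Q0=[P3,P4,P2] Q1=[P1] Q2=[]
t=4-7: P3@Q0 runs 3, rem=6, quantum used, demote→Q1. Q0=[P4,P2] Q1=[P1,P3] Q2=[]
t=7-10: P4@Q0 runs 3, rem=3, quantum used, demote→Q1. Q0=[P2] Q1=[P1,P3,P4] Q2=[]
t=10-11: P2@Q0 runs 1, rem=5, I/O yield, promote→Q0. Q0=[P2] Q1=[P1,P3,P4] Q2=[]
t=11-12: P2@Q0 runs 1, rem=4, I/O yield, promote→Q0. Q0=[P2] Q1=[P1,P3,P4] Q2=[]
t=12-13: P2@Q0 runs 1, rem=3, I/O yield, promote→Q0. Q0=[P2] Q1=[P1,P3,P4] Q2=[]
t=13-14: P2@Q0 runs 1, rem=2, I/O yield, promote→Q0. Q0=[P2] Q1=[P1,P3,P4] Q2=[]
t=14-15: P2@Q0 runs 1, rem=1, I/O yield, promote→Q0. Q0=[P2] Q1=[P1,P3,P4] Q2=[]
t=15-16: P2@Q0 runs 1, rem=0, completes. Q0=[] Q1=[P1,P3,P4] Q2=[]
t=16-22: P1@Q1 runs 6, rem=6, quantum used, demote→Q2. Q0=[] Q1=[P3,P4] Q2=[P1]
t=22-28: P3@Q1 runs 6, rem=0, completes. Q0=[] Q1=[P4] Q2=[P1]
t=28-31: P4@Q1 runs 3, rem=0, completes. Q0=[] Q1=[] Q2=[P1]
t=31-37: P1@Q2 runs 6, rem=0, completes. Q0=[] Q1=[] Q2=[]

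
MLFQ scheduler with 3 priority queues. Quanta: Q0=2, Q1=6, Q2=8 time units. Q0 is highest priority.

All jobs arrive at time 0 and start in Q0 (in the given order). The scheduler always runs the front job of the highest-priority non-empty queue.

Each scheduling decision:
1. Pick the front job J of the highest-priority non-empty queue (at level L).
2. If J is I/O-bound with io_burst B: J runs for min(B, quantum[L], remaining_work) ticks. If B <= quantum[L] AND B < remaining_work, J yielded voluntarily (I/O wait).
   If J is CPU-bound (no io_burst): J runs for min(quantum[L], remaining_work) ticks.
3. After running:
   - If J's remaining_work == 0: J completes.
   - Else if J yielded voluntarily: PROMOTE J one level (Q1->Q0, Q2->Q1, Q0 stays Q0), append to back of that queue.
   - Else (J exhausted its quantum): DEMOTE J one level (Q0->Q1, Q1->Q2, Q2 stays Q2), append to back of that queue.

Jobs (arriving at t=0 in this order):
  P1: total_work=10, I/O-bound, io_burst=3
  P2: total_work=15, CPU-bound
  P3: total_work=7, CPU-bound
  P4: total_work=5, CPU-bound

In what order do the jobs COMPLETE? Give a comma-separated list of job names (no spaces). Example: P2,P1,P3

Answer: P3,P4,P1,P2

Derivation:
t=0-2: P1@Q0 runs 2, rem=8, quantum used, demote→Q1. Q0=[P2,P3,P4] Q1=[P1] Q2=[]
t=2-4: P2@Q0 runs 2, rem=13, quantum used, demote→Q1. Q0=[P3,P4] Q1=[P1,P2] Q2=[]
t=4-6: P3@Q0 runs 2, rem=5, quantum used, demote→Q1. Q0=[P4] Q1=[P1,P2,P3] Q2=[]
t=6-8: P4@Q0 runs 2, rem=3, quantum used, demote→Q1. Q0=[] Q1=[P1,P2,P3,P4] Q2=[]
t=8-11: P1@Q1 runs 3, rem=5, I/O yield, promote→Q0. Q0=[P1] Q1=[P2,P3,P4] Q2=[]
t=11-13: P1@Q0 runs 2, rem=3, quantum used, demote→Q1. Q0=[] Q1=[P2,P3,P4,P1] Q2=[]
t=13-19: P2@Q1 runs 6, rem=7, quantum used, demote→Q2. Q0=[] Q1=[P3,P4,P1] Q2=[P2]
t=19-24: P3@Q1 runs 5, rem=0, completes. Q0=[] Q1=[P4,P1] Q2=[P2]
t=24-27: P4@Q1 runs 3, rem=0, completes. Q0=[] Q1=[P1] Q2=[P2]
t=27-30: P1@Q1 runs 3, rem=0, completes. Q0=[] Q1=[] Q2=[P2]
t=30-37: P2@Q2 runs 7, rem=0, completes. Q0=[] Q1=[] Q2=[]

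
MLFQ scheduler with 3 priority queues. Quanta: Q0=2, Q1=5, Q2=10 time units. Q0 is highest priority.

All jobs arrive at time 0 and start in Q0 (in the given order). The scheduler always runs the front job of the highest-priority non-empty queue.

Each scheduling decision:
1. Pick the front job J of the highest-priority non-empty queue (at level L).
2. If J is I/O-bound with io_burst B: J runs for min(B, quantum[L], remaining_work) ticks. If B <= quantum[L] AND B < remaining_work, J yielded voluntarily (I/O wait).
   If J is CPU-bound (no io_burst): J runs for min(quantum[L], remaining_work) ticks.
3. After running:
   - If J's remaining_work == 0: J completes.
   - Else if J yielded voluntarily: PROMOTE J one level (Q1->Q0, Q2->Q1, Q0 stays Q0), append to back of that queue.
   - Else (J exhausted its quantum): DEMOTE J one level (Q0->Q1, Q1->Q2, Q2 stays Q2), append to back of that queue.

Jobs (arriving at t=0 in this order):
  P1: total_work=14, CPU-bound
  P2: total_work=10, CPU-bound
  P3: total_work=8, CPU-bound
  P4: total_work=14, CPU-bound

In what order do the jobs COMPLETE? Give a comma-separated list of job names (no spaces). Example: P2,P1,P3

Answer: P1,P2,P3,P4

Derivation:
t=0-2: P1@Q0 runs 2, rem=12, quantum used, demote→Q1. Q0=[P2,P3,P4] Q1=[P1] Q2=[]
t=2-4: P2@Q0 runs 2, rem=8, quantum used, demote→Q1. Q0=[P3,P4] Q1=[P1,P2] Q2=[]
t=4-6: P3@Q0 runs 2, rem=6, quantum used, demote→Q1. Q0=[P4] Q1=[P1,P2,P3] Q2=[]
t=6-8: P4@Q0 runs 2, rem=12, quantum used, demote→Q1. Q0=[] Q1=[P1,P2,P3,P4] Q2=[]
t=8-13: P1@Q1 runs 5, rem=7, quantum used, demote→Q2. Q0=[] Q1=[P2,P3,P4] Q2=[P1]
t=13-18: P2@Q1 runs 5, rem=3, quantum used, demote→Q2. Q0=[] Q1=[P3,P4] Q2=[P1,P2]
t=18-23: P3@Q1 runs 5, rem=1, quantum used, demote→Q2. Q0=[] Q1=[P4] Q2=[P1,P2,P3]
t=23-28: P4@Q1 runs 5, rem=7, quantum used, demote→Q2. Q0=[] Q1=[] Q2=[P1,P2,P3,P4]
t=28-35: P1@Q2 runs 7, rem=0, completes. Q0=[] Q1=[] Q2=[P2,P3,P4]
t=35-38: P2@Q2 runs 3, rem=0, completes. Q0=[] Q1=[] Q2=[P3,P4]
t=38-39: P3@Q2 runs 1, rem=0, completes. Q0=[] Q1=[] Q2=[P4]
t=39-46: P4@Q2 runs 7, rem=0, completes. Q0=[] Q1=[] Q2=[]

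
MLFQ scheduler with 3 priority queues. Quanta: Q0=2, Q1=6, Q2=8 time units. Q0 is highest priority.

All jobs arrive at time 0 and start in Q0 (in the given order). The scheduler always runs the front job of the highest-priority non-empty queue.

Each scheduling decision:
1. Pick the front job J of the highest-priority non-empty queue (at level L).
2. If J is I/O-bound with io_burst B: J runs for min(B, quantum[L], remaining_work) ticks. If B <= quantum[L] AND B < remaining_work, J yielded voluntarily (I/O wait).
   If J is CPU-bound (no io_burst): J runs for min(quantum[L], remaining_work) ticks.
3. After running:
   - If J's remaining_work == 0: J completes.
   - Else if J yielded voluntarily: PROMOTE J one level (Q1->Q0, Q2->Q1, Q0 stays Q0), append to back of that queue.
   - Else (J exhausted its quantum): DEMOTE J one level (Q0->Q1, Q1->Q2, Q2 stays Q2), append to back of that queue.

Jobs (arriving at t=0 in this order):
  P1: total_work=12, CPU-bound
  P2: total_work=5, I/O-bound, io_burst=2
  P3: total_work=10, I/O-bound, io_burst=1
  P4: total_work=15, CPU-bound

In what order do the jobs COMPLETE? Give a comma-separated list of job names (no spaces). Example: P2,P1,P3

Answer: P2,P3,P1,P4

Derivation:
t=0-2: P1@Q0 runs 2, rem=10, quantum used, demote→Q1. Q0=[P2,P3,P4] Q1=[P1] Q2=[]
t=2-4: P2@Q0 runs 2, rem=3, I/O yield, promote→Q0. Q0=[P3,P4,P2] Q1=[P1] Q2=[]
t=4-5: P3@Q0 runs 1, rem=9, I/O yield, promote→Q0. Q0=[P4,P2,P3] Q1=[P1] Q2=[]
t=5-7: P4@Q0 runs 2, rem=13, quantum used, demote→Q1. Q0=[P2,P3] Q1=[P1,P4] Q2=[]
t=7-9: P2@Q0 runs 2, rem=1, I/O yield, promote→Q0. Q0=[P3,P2] Q1=[P1,P4] Q2=[]
t=9-10: P3@Q0 runs 1, rem=8, I/O yield, promote→Q0. Q0=[P2,P3] Q1=[P1,P4] Q2=[]
t=10-11: P2@Q0 runs 1, rem=0, completes. Q0=[P3] Q1=[P1,P4] Q2=[]
t=11-12: P3@Q0 runs 1, rem=7, I/O yield, promote→Q0. Q0=[P3] Q1=[P1,P4] Q2=[]
t=12-13: P3@Q0 runs 1, rem=6, I/O yield, promote→Q0. Q0=[P3] Q1=[P1,P4] Q2=[]
t=13-14: P3@Q0 runs 1, rem=5, I/O yield, promote→Q0. Q0=[P3] Q1=[P1,P4] Q2=[]
t=14-15: P3@Q0 runs 1, rem=4, I/O yield, promote→Q0. Q0=[P3] Q1=[P1,P4] Q2=[]
t=15-16: P3@Q0 runs 1, rem=3, I/O yield, promote→Q0. Q0=[P3] Q1=[P1,P4] Q2=[]
t=16-17: P3@Q0 runs 1, rem=2, I/O yield, promote→Q0. Q0=[P3] Q1=[P1,P4] Q2=[]
t=17-18: P3@Q0 runs 1, rem=1, I/O yield, promote→Q0. Q0=[P3] Q1=[P1,P4] Q2=[]
t=18-19: P3@Q0 runs 1, rem=0, completes. Q0=[] Q1=[P1,P4] Q2=[]
t=19-25: P1@Q1 runs 6, rem=4, quantum used, demote→Q2. Q0=[] Q1=[P4] Q2=[P1]
t=25-31: P4@Q1 runs 6, rem=7, quantum used, demote→Q2. Q0=[] Q1=[] Q2=[P1,P4]
t=31-35: P1@Q2 runs 4, rem=0, completes. Q0=[] Q1=[] Q2=[P4]
t=35-42: P4@Q2 runs 7, rem=0, completes. Q0=[] Q1=[] Q2=[]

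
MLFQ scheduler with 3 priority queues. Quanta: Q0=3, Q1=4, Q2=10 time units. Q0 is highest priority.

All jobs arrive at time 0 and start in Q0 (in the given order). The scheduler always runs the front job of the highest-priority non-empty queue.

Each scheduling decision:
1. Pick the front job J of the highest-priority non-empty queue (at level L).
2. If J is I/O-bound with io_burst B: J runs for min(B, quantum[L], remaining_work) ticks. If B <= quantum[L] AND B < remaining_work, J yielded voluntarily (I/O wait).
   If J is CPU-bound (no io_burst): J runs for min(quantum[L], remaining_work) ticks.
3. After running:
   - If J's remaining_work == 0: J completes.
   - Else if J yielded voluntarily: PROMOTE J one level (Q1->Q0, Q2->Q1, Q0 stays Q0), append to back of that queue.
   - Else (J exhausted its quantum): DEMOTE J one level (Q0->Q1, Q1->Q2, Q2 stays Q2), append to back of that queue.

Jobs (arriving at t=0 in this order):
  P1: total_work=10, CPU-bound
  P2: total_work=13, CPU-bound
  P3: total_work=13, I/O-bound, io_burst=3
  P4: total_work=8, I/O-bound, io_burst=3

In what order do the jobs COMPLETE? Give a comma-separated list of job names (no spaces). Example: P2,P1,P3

Answer: P4,P3,P1,P2

Derivation:
t=0-3: P1@Q0 runs 3, rem=7, quantum used, demote→Q1. Q0=[P2,P3,P4] Q1=[P1] Q2=[]
t=3-6: P2@Q0 runs 3, rem=10, quantum used, demote→Q1. Q0=[P3,P4] Q1=[P1,P2] Q2=[]
t=6-9: P3@Q0 runs 3, rem=10, I/O yield, promote→Q0. Q0=[P4,P3] Q1=[P1,P2] Q2=[]
t=9-12: P4@Q0 runs 3, rem=5, I/O yield, promote→Q0. Q0=[P3,P4] Q1=[P1,P2] Q2=[]
t=12-15: P3@Q0 runs 3, rem=7, I/O yield, promote→Q0. Q0=[P4,P3] Q1=[P1,P2] Q2=[]
t=15-18: P4@Q0 runs 3, rem=2, I/O yield, promote→Q0. Q0=[P3,P4] Q1=[P1,P2] Q2=[]
t=18-21: P3@Q0 runs 3, rem=4, I/O yield, promote→Q0. Q0=[P4,P3] Q1=[P1,P2] Q2=[]
t=21-23: P4@Q0 runs 2, rem=0, completes. Q0=[P3] Q1=[P1,P2] Q2=[]
t=23-26: P3@Q0 runs 3, rem=1, I/O yield, promote→Q0. Q0=[P3] Q1=[P1,P2] Q2=[]
t=26-27: P3@Q0 runs 1, rem=0, completes. Q0=[] Q1=[P1,P2] Q2=[]
t=27-31: P1@Q1 runs 4, rem=3, quantum used, demote→Q2. Q0=[] Q1=[P2] Q2=[P1]
t=31-35: P2@Q1 runs 4, rem=6, quantum used, demote→Q2. Q0=[] Q1=[] Q2=[P1,P2]
t=35-38: P1@Q2 runs 3, rem=0, completes. Q0=[] Q1=[] Q2=[P2]
t=38-44: P2@Q2 runs 6, rem=0, completes. Q0=[] Q1=[] Q2=[]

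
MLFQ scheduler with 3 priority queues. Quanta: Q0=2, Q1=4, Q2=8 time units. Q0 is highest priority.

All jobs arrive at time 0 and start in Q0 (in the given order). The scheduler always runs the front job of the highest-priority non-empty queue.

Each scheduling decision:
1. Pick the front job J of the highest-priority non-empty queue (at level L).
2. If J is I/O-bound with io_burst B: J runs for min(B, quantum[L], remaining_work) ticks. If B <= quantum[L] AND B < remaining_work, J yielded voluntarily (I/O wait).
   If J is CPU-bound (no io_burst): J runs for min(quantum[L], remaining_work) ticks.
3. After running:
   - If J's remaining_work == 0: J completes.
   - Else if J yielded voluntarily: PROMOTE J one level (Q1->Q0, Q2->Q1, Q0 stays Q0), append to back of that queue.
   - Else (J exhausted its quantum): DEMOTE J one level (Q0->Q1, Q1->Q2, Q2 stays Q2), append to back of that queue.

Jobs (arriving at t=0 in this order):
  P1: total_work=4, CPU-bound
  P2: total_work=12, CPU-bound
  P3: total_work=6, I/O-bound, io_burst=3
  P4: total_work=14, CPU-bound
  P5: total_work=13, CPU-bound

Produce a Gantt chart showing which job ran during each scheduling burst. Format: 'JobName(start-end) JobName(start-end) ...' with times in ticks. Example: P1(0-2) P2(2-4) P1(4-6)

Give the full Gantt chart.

Answer: P1(0-2) P2(2-4) P3(4-6) P4(6-8) P5(8-10) P1(10-12) P2(12-16) P3(16-19) P3(19-20) P4(20-24) P5(24-28) P2(28-34) P4(34-42) P5(42-49)

Derivation:
t=0-2: P1@Q0 runs 2, rem=2, quantum used, demote→Q1. Q0=[P2,P3,P4,P5] Q1=[P1] Q2=[]
t=2-4: P2@Q0 runs 2, rem=10, quantum used, demote→Q1. Q0=[P3,P4,P5] Q1=[P1,P2] Q2=[]
t=4-6: P3@Q0 runs 2, rem=4, quantum used, demote→Q1. Q0=[P4,P5] Q1=[P1,P2,P3] Q2=[]
t=6-8: P4@Q0 runs 2, rem=12, quantum used, demote→Q1. Q0=[P5] Q1=[P1,P2,P3,P4] Q2=[]
t=8-10: P5@Q0 runs 2, rem=11, quantum used, demote→Q1. Q0=[] Q1=[P1,P2,P3,P4,P5] Q2=[]
t=10-12: P1@Q1 runs 2, rem=0, completes. Q0=[] Q1=[P2,P3,P4,P5] Q2=[]
t=12-16: P2@Q1 runs 4, rem=6, quantum used, demote→Q2. Q0=[] Q1=[P3,P4,P5] Q2=[P2]
t=16-19: P3@Q1 runs 3, rem=1, I/O yield, promote→Q0. Q0=[P3] Q1=[P4,P5] Q2=[P2]
t=19-20: P3@Q0 runs 1, rem=0, completes. Q0=[] Q1=[P4,P5] Q2=[P2]
t=20-24: P4@Q1 runs 4, rem=8, quantum used, demote→Q2. Q0=[] Q1=[P5] Q2=[P2,P4]
t=24-28: P5@Q1 runs 4, rem=7, quantum used, demote→Q2. Q0=[] Q1=[] Q2=[P2,P4,P5]
t=28-34: P2@Q2 runs 6, rem=0, completes. Q0=[] Q1=[] Q2=[P4,P5]
t=34-42: P4@Q2 runs 8, rem=0, completes. Q0=[] Q1=[] Q2=[P5]
t=42-49: P5@Q2 runs 7, rem=0, completes. Q0=[] Q1=[] Q2=[]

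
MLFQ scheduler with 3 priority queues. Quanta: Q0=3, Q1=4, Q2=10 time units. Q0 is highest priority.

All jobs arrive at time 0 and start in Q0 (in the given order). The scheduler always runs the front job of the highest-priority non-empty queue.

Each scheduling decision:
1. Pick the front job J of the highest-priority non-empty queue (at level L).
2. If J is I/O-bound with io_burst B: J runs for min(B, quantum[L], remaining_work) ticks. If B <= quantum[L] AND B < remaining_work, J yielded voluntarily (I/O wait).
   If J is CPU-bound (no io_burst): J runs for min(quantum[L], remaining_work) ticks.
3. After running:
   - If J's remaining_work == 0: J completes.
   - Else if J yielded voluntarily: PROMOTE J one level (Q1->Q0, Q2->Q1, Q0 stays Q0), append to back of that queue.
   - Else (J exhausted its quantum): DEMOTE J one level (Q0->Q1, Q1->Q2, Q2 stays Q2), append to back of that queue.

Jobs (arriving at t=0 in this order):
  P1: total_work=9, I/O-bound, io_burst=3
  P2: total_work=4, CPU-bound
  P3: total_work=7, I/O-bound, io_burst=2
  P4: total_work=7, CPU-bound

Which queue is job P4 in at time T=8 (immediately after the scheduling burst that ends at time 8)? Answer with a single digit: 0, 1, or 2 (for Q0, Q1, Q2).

Answer: 0

Derivation:
t=0-3: P1@Q0 runs 3, rem=6, I/O yield, promote→Q0. Q0=[P2,P3,P4,P1] Q1=[] Q2=[]
t=3-6: P2@Q0 runs 3, rem=1, quantum used, demote→Q1. Q0=[P3,P4,P1] Q1=[P2] Q2=[]
t=6-8: P3@Q0 runs 2, rem=5, I/O yield, promote→Q0. Q0=[P4,P1,P3] Q1=[P2] Q2=[]
t=8-11: P4@Q0 runs 3, rem=4, quantum used, demote→Q1. Q0=[P1,P3] Q1=[P2,P4] Q2=[]
t=11-14: P1@Q0 runs 3, rem=3, I/O yield, promote→Q0. Q0=[P3,P1] Q1=[P2,P4] Q2=[]
t=14-16: P3@Q0 runs 2, rem=3, I/O yield, promote→Q0. Q0=[P1,P3] Q1=[P2,P4] Q2=[]
t=16-19: P1@Q0 runs 3, rem=0, completes. Q0=[P3] Q1=[P2,P4] Q2=[]
t=19-21: P3@Q0 runs 2, rem=1, I/O yield, promote→Q0. Q0=[P3] Q1=[P2,P4] Q2=[]
t=21-22: P3@Q0 runs 1, rem=0, completes. Q0=[] Q1=[P2,P4] Q2=[]
t=22-23: P2@Q1 runs 1, rem=0, completes. Q0=[] Q1=[P4] Q2=[]
t=23-27: P4@Q1 runs 4, rem=0, completes. Q0=[] Q1=[] Q2=[]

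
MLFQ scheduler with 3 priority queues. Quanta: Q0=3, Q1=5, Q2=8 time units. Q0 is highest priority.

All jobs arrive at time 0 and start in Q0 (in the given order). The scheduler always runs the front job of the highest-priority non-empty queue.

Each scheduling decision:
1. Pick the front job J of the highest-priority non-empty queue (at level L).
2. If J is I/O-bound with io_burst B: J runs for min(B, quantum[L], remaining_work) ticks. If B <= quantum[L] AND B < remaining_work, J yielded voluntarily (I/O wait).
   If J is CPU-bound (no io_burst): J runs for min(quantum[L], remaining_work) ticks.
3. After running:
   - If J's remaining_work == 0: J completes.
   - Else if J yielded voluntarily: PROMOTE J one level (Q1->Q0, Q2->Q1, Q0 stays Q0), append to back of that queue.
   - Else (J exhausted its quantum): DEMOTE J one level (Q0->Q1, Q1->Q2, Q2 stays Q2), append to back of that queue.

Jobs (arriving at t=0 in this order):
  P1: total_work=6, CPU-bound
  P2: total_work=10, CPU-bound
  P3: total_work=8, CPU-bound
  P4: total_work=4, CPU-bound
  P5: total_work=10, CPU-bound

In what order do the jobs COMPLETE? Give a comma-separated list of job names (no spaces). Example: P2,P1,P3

t=0-3: P1@Q0 runs 3, rem=3, quantum used, demote→Q1. Q0=[P2,P3,P4,P5] Q1=[P1] Q2=[]
t=3-6: P2@Q0 runs 3, rem=7, quantum used, demote→Q1. Q0=[P3,P4,P5] Q1=[P1,P2] Q2=[]
t=6-9: P3@Q0 runs 3, rem=5, quantum used, demote→Q1. Q0=[P4,P5] Q1=[P1,P2,P3] Q2=[]
t=9-12: P4@Q0 runs 3, rem=1, quantum used, demote→Q1. Q0=[P5] Q1=[P1,P2,P3,P4] Q2=[]
t=12-15: P5@Q0 runs 3, rem=7, quantum used, demote→Q1. Q0=[] Q1=[P1,P2,P3,P4,P5] Q2=[]
t=15-18: P1@Q1 runs 3, rem=0, completes. Q0=[] Q1=[P2,P3,P4,P5] Q2=[]
t=18-23: P2@Q1 runs 5, rem=2, quantum used, demote→Q2. Q0=[] Q1=[P3,P4,P5] Q2=[P2]
t=23-28: P3@Q1 runs 5, rem=0, completes. Q0=[] Q1=[P4,P5] Q2=[P2]
t=28-29: P4@Q1 runs 1, rem=0, completes. Q0=[] Q1=[P5] Q2=[P2]
t=29-34: P5@Q1 runs 5, rem=2, quantum used, demote→Q2. Q0=[] Q1=[] Q2=[P2,P5]
t=34-36: P2@Q2 runs 2, rem=0, completes. Q0=[] Q1=[] Q2=[P5]
t=36-38: P5@Q2 runs 2, rem=0, completes. Q0=[] Q1=[] Q2=[]

Answer: P1,P3,P4,P2,P5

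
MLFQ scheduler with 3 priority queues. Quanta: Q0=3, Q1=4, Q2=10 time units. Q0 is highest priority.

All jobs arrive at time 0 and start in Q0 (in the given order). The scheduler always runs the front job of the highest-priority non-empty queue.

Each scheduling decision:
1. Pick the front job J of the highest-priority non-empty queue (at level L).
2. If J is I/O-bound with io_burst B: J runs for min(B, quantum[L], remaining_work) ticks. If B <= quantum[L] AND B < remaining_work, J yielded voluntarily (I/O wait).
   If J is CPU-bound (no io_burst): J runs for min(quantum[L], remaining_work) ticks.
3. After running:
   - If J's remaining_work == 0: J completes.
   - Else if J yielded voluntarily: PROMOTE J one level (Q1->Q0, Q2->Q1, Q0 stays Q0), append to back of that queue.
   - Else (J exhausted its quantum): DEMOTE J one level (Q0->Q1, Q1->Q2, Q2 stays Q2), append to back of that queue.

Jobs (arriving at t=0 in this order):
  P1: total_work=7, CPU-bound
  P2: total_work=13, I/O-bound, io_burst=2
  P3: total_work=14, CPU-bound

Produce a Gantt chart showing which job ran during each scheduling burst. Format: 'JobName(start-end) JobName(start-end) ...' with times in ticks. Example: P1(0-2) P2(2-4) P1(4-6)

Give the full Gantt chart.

t=0-3: P1@Q0 runs 3, rem=4, quantum used, demote→Q1. Q0=[P2,P3] Q1=[P1] Q2=[]
t=3-5: P2@Q0 runs 2, rem=11, I/O yield, promote→Q0. Q0=[P3,P2] Q1=[P1] Q2=[]
t=5-8: P3@Q0 runs 3, rem=11, quantum used, demote→Q1. Q0=[P2] Q1=[P1,P3] Q2=[]
t=8-10: P2@Q0 runs 2, rem=9, I/O yield, promote→Q0. Q0=[P2] Q1=[P1,P3] Q2=[]
t=10-12: P2@Q0 runs 2, rem=7, I/O yield, promote→Q0. Q0=[P2] Q1=[P1,P3] Q2=[]
t=12-14: P2@Q0 runs 2, rem=5, I/O yield, promote→Q0. Q0=[P2] Q1=[P1,P3] Q2=[]
t=14-16: P2@Q0 runs 2, rem=3, I/O yield, promote→Q0. Q0=[P2] Q1=[P1,P3] Q2=[]
t=16-18: P2@Q0 runs 2, rem=1, I/O yield, promote→Q0. Q0=[P2] Q1=[P1,P3] Q2=[]
t=18-19: P2@Q0 runs 1, rem=0, completes. Q0=[] Q1=[P1,P3] Q2=[]
t=19-23: P1@Q1 runs 4, rem=0, completes. Q0=[] Q1=[P3] Q2=[]
t=23-27: P3@Q1 runs 4, rem=7, quantum used, demote→Q2. Q0=[] Q1=[] Q2=[P3]
t=27-34: P3@Q2 runs 7, rem=0, completes. Q0=[] Q1=[] Q2=[]

Answer: P1(0-3) P2(3-5) P3(5-8) P2(8-10) P2(10-12) P2(12-14) P2(14-16) P2(16-18) P2(18-19) P1(19-23) P3(23-27) P3(27-34)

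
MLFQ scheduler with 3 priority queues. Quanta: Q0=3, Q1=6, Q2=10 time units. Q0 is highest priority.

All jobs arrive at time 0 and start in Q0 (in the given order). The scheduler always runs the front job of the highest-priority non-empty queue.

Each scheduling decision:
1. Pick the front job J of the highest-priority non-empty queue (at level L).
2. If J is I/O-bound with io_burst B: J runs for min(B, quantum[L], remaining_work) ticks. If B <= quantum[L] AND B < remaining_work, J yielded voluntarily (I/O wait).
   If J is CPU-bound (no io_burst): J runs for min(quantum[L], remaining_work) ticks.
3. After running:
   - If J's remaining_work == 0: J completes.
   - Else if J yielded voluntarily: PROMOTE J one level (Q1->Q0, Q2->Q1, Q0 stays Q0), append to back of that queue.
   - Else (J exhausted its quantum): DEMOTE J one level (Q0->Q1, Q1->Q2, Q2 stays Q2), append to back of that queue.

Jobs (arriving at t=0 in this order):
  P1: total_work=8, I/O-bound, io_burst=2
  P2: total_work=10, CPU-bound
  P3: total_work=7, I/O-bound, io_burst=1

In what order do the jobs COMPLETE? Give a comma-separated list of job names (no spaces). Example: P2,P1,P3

t=0-2: P1@Q0 runs 2, rem=6, I/O yield, promote→Q0. Q0=[P2,P3,P1] Q1=[] Q2=[]
t=2-5: P2@Q0 runs 3, rem=7, quantum used, demote→Q1. Q0=[P3,P1] Q1=[P2] Q2=[]
t=5-6: P3@Q0 runs 1, rem=6, I/O yield, promote→Q0. Q0=[P1,P3] Q1=[P2] Q2=[]
t=6-8: P1@Q0 runs 2, rem=4, I/O yield, promote→Q0. Q0=[P3,P1] Q1=[P2] Q2=[]
t=8-9: P3@Q0 runs 1, rem=5, I/O yield, promote→Q0. Q0=[P1,P3] Q1=[P2] Q2=[]
t=9-11: P1@Q0 runs 2, rem=2, I/O yield, promote→Q0. Q0=[P3,P1] Q1=[P2] Q2=[]
t=11-12: P3@Q0 runs 1, rem=4, I/O yield, promote→Q0. Q0=[P1,P3] Q1=[P2] Q2=[]
t=12-14: P1@Q0 runs 2, rem=0, completes. Q0=[P3] Q1=[P2] Q2=[]
t=14-15: P3@Q0 runs 1, rem=3, I/O yield, promote→Q0. Q0=[P3] Q1=[P2] Q2=[]
t=15-16: P3@Q0 runs 1, rem=2, I/O yield, promote→Q0. Q0=[P3] Q1=[P2] Q2=[]
t=16-17: P3@Q0 runs 1, rem=1, I/O yield, promote→Q0. Q0=[P3] Q1=[P2] Q2=[]
t=17-18: P3@Q0 runs 1, rem=0, completes. Q0=[] Q1=[P2] Q2=[]
t=18-24: P2@Q1 runs 6, rem=1, quantum used, demote→Q2. Q0=[] Q1=[] Q2=[P2]
t=24-25: P2@Q2 runs 1, rem=0, completes. Q0=[] Q1=[] Q2=[]

Answer: P1,P3,P2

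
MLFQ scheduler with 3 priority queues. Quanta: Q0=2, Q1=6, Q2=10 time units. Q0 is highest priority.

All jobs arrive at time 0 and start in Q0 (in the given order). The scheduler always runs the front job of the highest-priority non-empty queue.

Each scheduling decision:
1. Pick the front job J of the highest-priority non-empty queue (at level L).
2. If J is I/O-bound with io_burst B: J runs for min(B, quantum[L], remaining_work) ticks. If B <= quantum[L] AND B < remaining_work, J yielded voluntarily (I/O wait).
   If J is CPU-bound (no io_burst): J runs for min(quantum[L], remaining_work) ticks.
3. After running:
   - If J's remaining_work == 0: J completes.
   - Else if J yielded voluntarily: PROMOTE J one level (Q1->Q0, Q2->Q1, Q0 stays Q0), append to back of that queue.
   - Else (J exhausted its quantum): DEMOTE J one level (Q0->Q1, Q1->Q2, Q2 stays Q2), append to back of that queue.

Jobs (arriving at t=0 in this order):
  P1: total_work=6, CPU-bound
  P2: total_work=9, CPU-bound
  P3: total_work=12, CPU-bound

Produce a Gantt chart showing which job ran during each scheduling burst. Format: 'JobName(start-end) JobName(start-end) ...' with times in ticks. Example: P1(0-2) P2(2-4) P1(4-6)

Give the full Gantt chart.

Answer: P1(0-2) P2(2-4) P3(4-6) P1(6-10) P2(10-16) P3(16-22) P2(22-23) P3(23-27)

Derivation:
t=0-2: P1@Q0 runs 2, rem=4, quantum used, demote→Q1. Q0=[P2,P3] Q1=[P1] Q2=[]
t=2-4: P2@Q0 runs 2, rem=7, quantum used, demote→Q1. Q0=[P3] Q1=[P1,P2] Q2=[]
t=4-6: P3@Q0 runs 2, rem=10, quantum used, demote→Q1. Q0=[] Q1=[P1,P2,P3] Q2=[]
t=6-10: P1@Q1 runs 4, rem=0, completes. Q0=[] Q1=[P2,P3] Q2=[]
t=10-16: P2@Q1 runs 6, rem=1, quantum used, demote→Q2. Q0=[] Q1=[P3] Q2=[P2]
t=16-22: P3@Q1 runs 6, rem=4, quantum used, demote→Q2. Q0=[] Q1=[] Q2=[P2,P3]
t=22-23: P2@Q2 runs 1, rem=0, completes. Q0=[] Q1=[] Q2=[P3]
t=23-27: P3@Q2 runs 4, rem=0, completes. Q0=[] Q1=[] Q2=[]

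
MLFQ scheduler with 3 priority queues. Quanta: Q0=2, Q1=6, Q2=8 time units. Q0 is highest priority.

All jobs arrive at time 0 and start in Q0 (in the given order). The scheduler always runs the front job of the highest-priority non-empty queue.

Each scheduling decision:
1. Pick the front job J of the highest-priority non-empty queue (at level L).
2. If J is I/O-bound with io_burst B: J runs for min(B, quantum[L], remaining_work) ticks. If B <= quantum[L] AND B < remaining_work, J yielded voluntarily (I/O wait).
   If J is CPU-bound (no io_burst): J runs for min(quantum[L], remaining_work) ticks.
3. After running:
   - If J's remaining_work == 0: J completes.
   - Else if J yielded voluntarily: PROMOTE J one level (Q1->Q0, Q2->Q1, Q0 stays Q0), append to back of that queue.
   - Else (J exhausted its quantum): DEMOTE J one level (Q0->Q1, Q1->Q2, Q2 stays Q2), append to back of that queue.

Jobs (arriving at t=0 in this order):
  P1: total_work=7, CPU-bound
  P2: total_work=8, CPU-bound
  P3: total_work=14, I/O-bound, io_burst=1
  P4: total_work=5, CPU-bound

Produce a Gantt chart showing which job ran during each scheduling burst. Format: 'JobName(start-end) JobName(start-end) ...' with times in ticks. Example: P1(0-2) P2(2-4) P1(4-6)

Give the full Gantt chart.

Answer: P1(0-2) P2(2-4) P3(4-5) P4(5-7) P3(7-8) P3(8-9) P3(9-10) P3(10-11) P3(11-12) P3(12-13) P3(13-14) P3(14-15) P3(15-16) P3(16-17) P3(17-18) P3(18-19) P3(19-20) P1(20-25) P2(25-31) P4(31-34)

Derivation:
t=0-2: P1@Q0 runs 2, rem=5, quantum used, demote→Q1. Q0=[P2,P3,P4] Q1=[P1] Q2=[]
t=2-4: P2@Q0 runs 2, rem=6, quantum used, demote→Q1. Q0=[P3,P4] Q1=[P1,P2] Q2=[]
t=4-5: P3@Q0 runs 1, rem=13, I/O yield, promote→Q0. Q0=[P4,P3] Q1=[P1,P2] Q2=[]
t=5-7: P4@Q0 runs 2, rem=3, quantum used, demote→Q1. Q0=[P3] Q1=[P1,P2,P4] Q2=[]
t=7-8: P3@Q0 runs 1, rem=12, I/O yield, promote→Q0. Q0=[P3] Q1=[P1,P2,P4] Q2=[]
t=8-9: P3@Q0 runs 1, rem=11, I/O yield, promote→Q0. Q0=[P3] Q1=[P1,P2,P4] Q2=[]
t=9-10: P3@Q0 runs 1, rem=10, I/O yield, promote→Q0. Q0=[P3] Q1=[P1,P2,P4] Q2=[]
t=10-11: P3@Q0 runs 1, rem=9, I/O yield, promote→Q0. Q0=[P3] Q1=[P1,P2,P4] Q2=[]
t=11-12: P3@Q0 runs 1, rem=8, I/O yield, promote→Q0. Q0=[P3] Q1=[P1,P2,P4] Q2=[]
t=12-13: P3@Q0 runs 1, rem=7, I/O yield, promote→Q0. Q0=[P3] Q1=[P1,P2,P4] Q2=[]
t=13-14: P3@Q0 runs 1, rem=6, I/O yield, promote→Q0. Q0=[P3] Q1=[P1,P2,P4] Q2=[]
t=14-15: P3@Q0 runs 1, rem=5, I/O yield, promote→Q0. Q0=[P3] Q1=[P1,P2,P4] Q2=[]
t=15-16: P3@Q0 runs 1, rem=4, I/O yield, promote→Q0. Q0=[P3] Q1=[P1,P2,P4] Q2=[]
t=16-17: P3@Q0 runs 1, rem=3, I/O yield, promote→Q0. Q0=[P3] Q1=[P1,P2,P4] Q2=[]
t=17-18: P3@Q0 runs 1, rem=2, I/O yield, promote→Q0. Q0=[P3] Q1=[P1,P2,P4] Q2=[]
t=18-19: P3@Q0 runs 1, rem=1, I/O yield, promote→Q0. Q0=[P3] Q1=[P1,P2,P4] Q2=[]
t=19-20: P3@Q0 runs 1, rem=0, completes. Q0=[] Q1=[P1,P2,P4] Q2=[]
t=20-25: P1@Q1 runs 5, rem=0, completes. Q0=[] Q1=[P2,P4] Q2=[]
t=25-31: P2@Q1 runs 6, rem=0, completes. Q0=[] Q1=[P4] Q2=[]
t=31-34: P4@Q1 runs 3, rem=0, completes. Q0=[] Q1=[] Q2=[]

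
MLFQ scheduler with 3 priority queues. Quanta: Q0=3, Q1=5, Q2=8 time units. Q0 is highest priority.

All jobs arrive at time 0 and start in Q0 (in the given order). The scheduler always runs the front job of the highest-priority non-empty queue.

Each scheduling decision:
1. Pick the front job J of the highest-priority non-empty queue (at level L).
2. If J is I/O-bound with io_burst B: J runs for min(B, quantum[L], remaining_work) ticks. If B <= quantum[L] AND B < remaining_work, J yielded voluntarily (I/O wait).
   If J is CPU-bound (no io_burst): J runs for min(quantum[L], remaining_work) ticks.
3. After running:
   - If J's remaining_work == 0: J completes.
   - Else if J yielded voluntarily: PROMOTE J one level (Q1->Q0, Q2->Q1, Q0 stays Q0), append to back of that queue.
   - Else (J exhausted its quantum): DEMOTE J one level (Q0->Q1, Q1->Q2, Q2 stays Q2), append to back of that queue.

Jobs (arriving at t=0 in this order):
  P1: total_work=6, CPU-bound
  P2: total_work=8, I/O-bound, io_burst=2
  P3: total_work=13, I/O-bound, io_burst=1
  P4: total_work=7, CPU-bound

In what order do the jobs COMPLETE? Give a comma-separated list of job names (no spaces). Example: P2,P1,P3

Answer: P2,P3,P1,P4

Derivation:
t=0-3: P1@Q0 runs 3, rem=3, quantum used, demote→Q1. Q0=[P2,P3,P4] Q1=[P1] Q2=[]
t=3-5: P2@Q0 runs 2, rem=6, I/O yield, promote→Q0. Q0=[P3,P4,P2] Q1=[P1] Q2=[]
t=5-6: P3@Q0 runs 1, rem=12, I/O yield, promote→Q0. Q0=[P4,P2,P3] Q1=[P1] Q2=[]
t=6-9: P4@Q0 runs 3, rem=4, quantum used, demote→Q1. Q0=[P2,P3] Q1=[P1,P4] Q2=[]
t=9-11: P2@Q0 runs 2, rem=4, I/O yield, promote→Q0. Q0=[P3,P2] Q1=[P1,P4] Q2=[]
t=11-12: P3@Q0 runs 1, rem=11, I/O yield, promote→Q0. Q0=[P2,P3] Q1=[P1,P4] Q2=[]
t=12-14: P2@Q0 runs 2, rem=2, I/O yield, promote→Q0. Q0=[P3,P2] Q1=[P1,P4] Q2=[]
t=14-15: P3@Q0 runs 1, rem=10, I/O yield, promote→Q0. Q0=[P2,P3] Q1=[P1,P4] Q2=[]
t=15-17: P2@Q0 runs 2, rem=0, completes. Q0=[P3] Q1=[P1,P4] Q2=[]
t=17-18: P3@Q0 runs 1, rem=9, I/O yield, promote→Q0. Q0=[P3] Q1=[P1,P4] Q2=[]
t=18-19: P3@Q0 runs 1, rem=8, I/O yield, promote→Q0. Q0=[P3] Q1=[P1,P4] Q2=[]
t=19-20: P3@Q0 runs 1, rem=7, I/O yield, promote→Q0. Q0=[P3] Q1=[P1,P4] Q2=[]
t=20-21: P3@Q0 runs 1, rem=6, I/O yield, promote→Q0. Q0=[P3] Q1=[P1,P4] Q2=[]
t=21-22: P3@Q0 runs 1, rem=5, I/O yield, promote→Q0. Q0=[P3] Q1=[P1,P4] Q2=[]
t=22-23: P3@Q0 runs 1, rem=4, I/O yield, promote→Q0. Q0=[P3] Q1=[P1,P4] Q2=[]
t=23-24: P3@Q0 runs 1, rem=3, I/O yield, promote→Q0. Q0=[P3] Q1=[P1,P4] Q2=[]
t=24-25: P3@Q0 runs 1, rem=2, I/O yield, promote→Q0. Q0=[P3] Q1=[P1,P4] Q2=[]
t=25-26: P3@Q0 runs 1, rem=1, I/O yield, promote→Q0. Q0=[P3] Q1=[P1,P4] Q2=[]
t=26-27: P3@Q0 runs 1, rem=0, completes. Q0=[] Q1=[P1,P4] Q2=[]
t=27-30: P1@Q1 runs 3, rem=0, completes. Q0=[] Q1=[P4] Q2=[]
t=30-34: P4@Q1 runs 4, rem=0, completes. Q0=[] Q1=[] Q2=[]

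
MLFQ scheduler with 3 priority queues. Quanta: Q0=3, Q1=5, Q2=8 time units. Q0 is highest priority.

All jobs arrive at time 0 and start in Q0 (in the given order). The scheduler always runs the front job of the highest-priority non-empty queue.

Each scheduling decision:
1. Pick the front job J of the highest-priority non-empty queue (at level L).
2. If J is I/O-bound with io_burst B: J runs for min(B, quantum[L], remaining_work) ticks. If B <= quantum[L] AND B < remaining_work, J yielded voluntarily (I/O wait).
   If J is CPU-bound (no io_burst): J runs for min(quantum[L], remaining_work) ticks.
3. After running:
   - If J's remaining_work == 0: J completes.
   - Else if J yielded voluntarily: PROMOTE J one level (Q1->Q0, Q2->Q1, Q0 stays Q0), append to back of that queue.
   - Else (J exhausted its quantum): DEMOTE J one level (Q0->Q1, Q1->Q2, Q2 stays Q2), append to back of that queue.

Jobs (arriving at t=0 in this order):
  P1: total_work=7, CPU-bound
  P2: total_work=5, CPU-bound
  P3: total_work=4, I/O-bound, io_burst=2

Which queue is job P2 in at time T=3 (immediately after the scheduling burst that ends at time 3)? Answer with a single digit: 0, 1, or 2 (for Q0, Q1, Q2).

Answer: 0

Derivation:
t=0-3: P1@Q0 runs 3, rem=4, quantum used, demote→Q1. Q0=[P2,P3] Q1=[P1] Q2=[]
t=3-6: P2@Q0 runs 3, rem=2, quantum used, demote→Q1. Q0=[P3] Q1=[P1,P2] Q2=[]
t=6-8: P3@Q0 runs 2, rem=2, I/O yield, promote→Q0. Q0=[P3] Q1=[P1,P2] Q2=[]
t=8-10: P3@Q0 runs 2, rem=0, completes. Q0=[] Q1=[P1,P2] Q2=[]
t=10-14: P1@Q1 runs 4, rem=0, completes. Q0=[] Q1=[P2] Q2=[]
t=14-16: P2@Q1 runs 2, rem=0, completes. Q0=[] Q1=[] Q2=[]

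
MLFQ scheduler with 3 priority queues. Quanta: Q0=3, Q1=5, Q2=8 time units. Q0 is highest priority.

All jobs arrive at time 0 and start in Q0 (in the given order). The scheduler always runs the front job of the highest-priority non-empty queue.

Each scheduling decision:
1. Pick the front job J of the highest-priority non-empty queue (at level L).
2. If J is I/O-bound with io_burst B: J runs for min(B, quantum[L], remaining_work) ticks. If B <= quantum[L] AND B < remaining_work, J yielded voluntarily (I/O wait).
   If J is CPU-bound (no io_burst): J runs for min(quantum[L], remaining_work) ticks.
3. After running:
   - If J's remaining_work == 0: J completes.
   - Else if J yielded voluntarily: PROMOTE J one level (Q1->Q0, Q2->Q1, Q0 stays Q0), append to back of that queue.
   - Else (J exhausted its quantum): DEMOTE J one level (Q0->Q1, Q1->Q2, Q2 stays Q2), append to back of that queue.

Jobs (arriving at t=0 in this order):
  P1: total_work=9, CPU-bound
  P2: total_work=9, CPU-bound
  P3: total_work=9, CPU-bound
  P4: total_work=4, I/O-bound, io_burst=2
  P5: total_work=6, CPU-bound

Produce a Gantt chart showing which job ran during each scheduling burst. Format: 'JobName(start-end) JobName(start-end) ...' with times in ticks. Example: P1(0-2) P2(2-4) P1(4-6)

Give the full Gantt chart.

t=0-3: P1@Q0 runs 3, rem=6, quantum used, demote→Q1. Q0=[P2,P3,P4,P5] Q1=[P1] Q2=[]
t=3-6: P2@Q0 runs 3, rem=6, quantum used, demote→Q1. Q0=[P3,P4,P5] Q1=[P1,P2] Q2=[]
t=6-9: P3@Q0 runs 3, rem=6, quantum used, demote→Q1. Q0=[P4,P5] Q1=[P1,P2,P3] Q2=[]
t=9-11: P4@Q0 runs 2, rem=2, I/O yield, promote→Q0. Q0=[P5,P4] Q1=[P1,P2,P3] Q2=[]
t=11-14: P5@Q0 runs 3, rem=3, quantum used, demote→Q1. Q0=[P4] Q1=[P1,P2,P3,P5] Q2=[]
t=14-16: P4@Q0 runs 2, rem=0, completes. Q0=[] Q1=[P1,P2,P3,P5] Q2=[]
t=16-21: P1@Q1 runs 5, rem=1, quantum used, demote→Q2. Q0=[] Q1=[P2,P3,P5] Q2=[P1]
t=21-26: P2@Q1 runs 5, rem=1, quantum used, demote→Q2. Q0=[] Q1=[P3,P5] Q2=[P1,P2]
t=26-31: P3@Q1 runs 5, rem=1, quantum used, demote→Q2. Q0=[] Q1=[P5] Q2=[P1,P2,P3]
t=31-34: P5@Q1 runs 3, rem=0, completes. Q0=[] Q1=[] Q2=[P1,P2,P3]
t=34-35: P1@Q2 runs 1, rem=0, completes. Q0=[] Q1=[] Q2=[P2,P3]
t=35-36: P2@Q2 runs 1, rem=0, completes. Q0=[] Q1=[] Q2=[P3]
t=36-37: P3@Q2 runs 1, rem=0, completes. Q0=[] Q1=[] Q2=[]

Answer: P1(0-3) P2(3-6) P3(6-9) P4(9-11) P5(11-14) P4(14-16) P1(16-21) P2(21-26) P3(26-31) P5(31-34) P1(34-35) P2(35-36) P3(36-37)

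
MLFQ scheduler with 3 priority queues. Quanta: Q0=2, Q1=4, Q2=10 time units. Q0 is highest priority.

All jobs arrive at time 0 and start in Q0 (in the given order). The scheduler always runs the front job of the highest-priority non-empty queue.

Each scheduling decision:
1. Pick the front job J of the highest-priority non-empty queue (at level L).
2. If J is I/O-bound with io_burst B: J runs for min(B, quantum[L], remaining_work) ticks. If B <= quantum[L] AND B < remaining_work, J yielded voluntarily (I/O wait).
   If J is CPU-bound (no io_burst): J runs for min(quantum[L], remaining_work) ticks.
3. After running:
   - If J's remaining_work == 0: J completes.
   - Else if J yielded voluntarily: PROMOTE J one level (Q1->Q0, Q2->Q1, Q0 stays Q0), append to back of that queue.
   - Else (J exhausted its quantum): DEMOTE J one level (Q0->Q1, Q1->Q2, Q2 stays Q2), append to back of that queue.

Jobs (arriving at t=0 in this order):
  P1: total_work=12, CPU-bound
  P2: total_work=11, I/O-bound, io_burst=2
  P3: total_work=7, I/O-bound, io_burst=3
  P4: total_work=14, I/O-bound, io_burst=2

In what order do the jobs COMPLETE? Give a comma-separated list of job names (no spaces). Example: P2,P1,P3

t=0-2: P1@Q0 runs 2, rem=10, quantum used, demote→Q1. Q0=[P2,P3,P4] Q1=[P1] Q2=[]
t=2-4: P2@Q0 runs 2, rem=9, I/O yield, promote→Q0. Q0=[P3,P4,P2] Q1=[P1] Q2=[]
t=4-6: P3@Q0 runs 2, rem=5, quantum used, demote→Q1. Q0=[P4,P2] Q1=[P1,P3] Q2=[]
t=6-8: P4@Q0 runs 2, rem=12, I/O yield, promote→Q0. Q0=[P2,P4] Q1=[P1,P3] Q2=[]
t=8-10: P2@Q0 runs 2, rem=7, I/O yield, promote→Q0. Q0=[P4,P2] Q1=[P1,P3] Q2=[]
t=10-12: P4@Q0 runs 2, rem=10, I/O yield, promote→Q0. Q0=[P2,P4] Q1=[P1,P3] Q2=[]
t=12-14: P2@Q0 runs 2, rem=5, I/O yield, promote→Q0. Q0=[P4,P2] Q1=[P1,P3] Q2=[]
t=14-16: P4@Q0 runs 2, rem=8, I/O yield, promote→Q0. Q0=[P2,P4] Q1=[P1,P3] Q2=[]
t=16-18: P2@Q0 runs 2, rem=3, I/O yield, promote→Q0. Q0=[P4,P2] Q1=[P1,P3] Q2=[]
t=18-20: P4@Q0 runs 2, rem=6, I/O yield, promote→Q0. Q0=[P2,P4] Q1=[P1,P3] Q2=[]
t=20-22: P2@Q0 runs 2, rem=1, I/O yield, promote→Q0. Q0=[P4,P2] Q1=[P1,P3] Q2=[]
t=22-24: P4@Q0 runs 2, rem=4, I/O yield, promote→Q0. Q0=[P2,P4] Q1=[P1,P3] Q2=[]
t=24-25: P2@Q0 runs 1, rem=0, completes. Q0=[P4] Q1=[P1,P3] Q2=[]
t=25-27: P4@Q0 runs 2, rem=2, I/O yield, promote→Q0. Q0=[P4] Q1=[P1,P3] Q2=[]
t=27-29: P4@Q0 runs 2, rem=0, completes. Q0=[] Q1=[P1,P3] Q2=[]
t=29-33: P1@Q1 runs 4, rem=6, quantum used, demote→Q2. Q0=[] Q1=[P3] Q2=[P1]
t=33-36: P3@Q1 runs 3, rem=2, I/O yield, promote→Q0. Q0=[P3] Q1=[] Q2=[P1]
t=36-38: P3@Q0 runs 2, rem=0, completes. Q0=[] Q1=[] Q2=[P1]
t=38-44: P1@Q2 runs 6, rem=0, completes. Q0=[] Q1=[] Q2=[]

Answer: P2,P4,P3,P1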